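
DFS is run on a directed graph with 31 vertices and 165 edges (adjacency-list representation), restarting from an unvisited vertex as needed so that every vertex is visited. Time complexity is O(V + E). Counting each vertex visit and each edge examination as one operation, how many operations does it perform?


A full DFS traversal processes each vertex exactly once (push/pop on stack).
Each directed edge is examined once.
V = 31, E = 165
V + E = 196


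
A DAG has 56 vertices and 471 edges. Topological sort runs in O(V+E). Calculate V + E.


V = 56 (vertex processing)
E = 471 (edge processing)
V + E = 56 + 471 = 527


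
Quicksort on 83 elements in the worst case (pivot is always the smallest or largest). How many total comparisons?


In the worst case, each partition step picks the worst pivot:
  Partition 1: 82 comparisons (n-1 elements to compare)
  Partition 2: 81 comparisons
  Partition 3: 80 comparisons
  Partition 4: 79 comparisons
  Partition 5: 78 comparisons
  ...
  Last partition: 0 comparisons
Total = (n-1) + (n-2) + ... + 1 + 0 = n*(n-1)/2
= 83*82/2 = 3403


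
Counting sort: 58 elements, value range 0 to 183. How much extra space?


n = 58 (output array)
k = 184 (count array for 184 distinct values)
Extra space = 58 + 184 = 242


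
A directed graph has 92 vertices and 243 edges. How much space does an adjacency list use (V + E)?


Adjacency list: one list head per vertex + one entry per edge
Vertex heads: 92
Edge entries: 243
Total = 92 + 243 = 335


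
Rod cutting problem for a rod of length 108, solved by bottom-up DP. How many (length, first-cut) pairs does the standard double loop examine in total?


For each subproblem length i = 1..108, the inner loop considers i possible first cuts.
Total = 1 + 2 + ... + 108
= 108*(108+1)/2
= 108*109/2 = 5886


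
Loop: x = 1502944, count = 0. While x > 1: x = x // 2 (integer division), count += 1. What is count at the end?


The variable x halves each step:
x = 1502944 -> 751472 -> 375736 -> 187868 -> 93934 -> 46967 -> 23483 -> 11741 -> 5870 -> 2935 -> 1467 -> 733 -> 366 -> 183 -> 91 -> 45 -> 22 -> 11 -> 5 -> 2 -> 1
Number of halvings = floor(log2(1502944)) = 20


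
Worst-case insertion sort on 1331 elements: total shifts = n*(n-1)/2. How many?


Sum of shifts = 1 + 2 + 3 + ... + 1330
= 1331 * 1330 / 2
= 1770230 / 2
= 885115


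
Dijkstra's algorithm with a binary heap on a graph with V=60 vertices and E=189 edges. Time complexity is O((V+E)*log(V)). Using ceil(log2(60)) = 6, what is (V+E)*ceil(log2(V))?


Dijkstra with a binary heap: each vertex is extracted once, each edge may relax once.
Each heap operation costs O(log V).
V + E = 60 + 189 = 249
ceil(log2(60)) = 6 (since 2^5 = 32 < 60 <= 64 = 2^6)
Total heap work = (V+E) * ceil(log2(V)) = 249 * 6 = 1494


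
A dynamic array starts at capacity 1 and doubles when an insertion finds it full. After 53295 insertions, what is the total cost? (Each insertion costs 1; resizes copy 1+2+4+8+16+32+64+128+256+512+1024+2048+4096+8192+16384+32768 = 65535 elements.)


Insertion cost: 53295 (one per element)
Resizes occur just before inserting elements 2, 3, 5, 9, ...
Elements copied at each resize: 1 + 2 + 4 + 8 + 16 + 32 + 64 + 128 + 256 + 512 + 1024 + 2048 + 4096 + 8192 + 16384 + 32768
Sum of copies = 65535 (geometric series: 2^k - 1)
Total = 53295 + 65535 = 118830


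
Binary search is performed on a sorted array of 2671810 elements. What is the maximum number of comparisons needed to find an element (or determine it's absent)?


Binary search halves the search space each comparison:
  Step 1: search space = 2671810 -> 1335905
  Step 2: search space = 1335905 -> 667952
  Step 3: search space = 667952 -> 333976
  Step 4: search space = 333976 -> 166988
  Step 5: search space = 166988 -> 83494
  Step 6: search space = 83494 -> 41747
  Step 7: search space = 41747 -> 20873
  Step 8: search space = 20873 -> 10436
  Step 9: search space = 10436 -> 5218
  Step 10: search space = 5218 -> 2609
  Step 11: search space = 2609 -> 1304
  Step 12: search space = 1304 -> 652
  Step 13: search space = 652 -> 326
  Step 14: search space = 326 -> 163
  Step 15: search space = 163 -> 81
  Step 16: search space = 81 -> 40
  Step 17: search space = 40 -> 20
  Step 18: search space = 20 -> 10
  Step 19: search space = 10 -> 5
  Step 20: search space = 5 -> 2
  Step 21: search space = 2 -> 1
  Step 22: search space = 1 (final check)
Maximum comparisons = floor(log2(2671810)) + 1 = 21 + 1 = 22


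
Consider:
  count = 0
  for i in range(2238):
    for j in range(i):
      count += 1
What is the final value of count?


For each i, the inner loop runs i times:
  i=0: inner runs 0 times
  i=1: inner runs 1 time
  i=2: inner runs 2 times
  i=3: inner runs 3 times
  i=4: inner runs 4 times
  i=5: inner runs 5 times
  i=6: inner runs 6 times
  i=7: inner runs 7 times
  ...
Total = 0 + 1 + 2 + ... + 2237 = 2238*(2238-1)/2 = 2503203


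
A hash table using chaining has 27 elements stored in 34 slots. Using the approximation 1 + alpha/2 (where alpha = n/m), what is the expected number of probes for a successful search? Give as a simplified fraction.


Load factor alpha = n/m = 27/34
Expected probes = 1 + alpha/2 = 1 + 27/(2*34)
= 1 + 27/68
= 68/68 + 27/68
= 95/68


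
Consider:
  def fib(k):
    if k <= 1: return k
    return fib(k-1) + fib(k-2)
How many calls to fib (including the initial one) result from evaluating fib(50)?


Let C(m) = total calls to evaluate fib(m). Then C(0)=C(1)=1, and
C(m) = 1 + C(m-1) + C(m-2) for m >= 2.
Build the table (each entry = 1 + previous two):
  C(0) = 1
  C(1) = 1
  C(2) = 1 + 1 + 1 = 3
  C(3) = 1 + 3 + 1 = 5
  C(4) = 1 + 5 + 3 = 9
  C(5) = 1 + 9 + 5 = 15
  C(6) = 1 + 15 + 9 = 25
  C(7) = 1 + 25 + 15 = 41
  C(8) = 1 + 41 + 25 = 67
  C(9) = 1 + 67 + 41 = 109
  C(10) = 1 + 109 + 67 = 177
  C(11) = 1 + 177 + 109 = 287
  C(12) = 1 + 287 + 177 = 465
  C(13) = 1 + 465 + 287 = 753
  C(14) = 1 + 753 + 465 = 1219
  C(15) = 1 + 1219 + 753 = 1973
  C(16) = 1 + 1973 + 1219 = 3193
  C(17) = 1 + 3193 + 1973 = 5167
  C(18) = 1 + 5167 + 3193 = 8361
  C(19) = 1 + 8361 + 5167 = 13529
  C(20) = 1 + 13529 + 8361 = 21891
  C(21) = 1 + 21891 + 13529 = 35421
  C(22) = 1 + 35421 + 21891 = 57313
  C(23) = 1 + 57313 + 35421 = 92735
  C(24) = 1 + 92735 + 57313 = 150049
  C(25) = 1 + 150049 + 92735 = 242785
  C(26) = 1 + 242785 + 150049 = 392835
  C(27) = 1 + 392835 + 242785 = 635621
  C(28) = 1 + 635621 + 392835 = 1028457
  C(29) = 1 + 1028457 + 635621 = 1664079
  C(30) = 1 + 1664079 + 1028457 = 2692537
  C(31) = 1 + 2692537 + 1664079 = 4356617
  C(32) = 1 + 4356617 + 2692537 = 7049155
  C(33) = 1 + 7049155 + 4356617 = 11405773
  C(34) = 1 + 11405773 + 7049155 = 18454929
  C(35) = 1 + 18454929 + 11405773 = 29860703
  C(36) = 1 + 29860703 + 18454929 = 48315633
  C(37) = 1 + 48315633 + 29860703 = 78176337
  C(38) = 1 + 78176337 + 48315633 = 126491971
  C(39) = 1 + 126491971 + 78176337 = 204668309
  C(40) = 1 + 204668309 + 126491971 = 331160281
  C(41) = 1 + 331160281 + 204668309 = 535828591
  C(42) = 1 + 535828591 + 331160281 = 866988873
  C(43) = 1 + 866988873 + 535828591 = 1402817465
  C(44) = 1 + 1402817465 + 866988873 = 2269806339
  C(45) = 1 + 2269806339 + 1402817465 = 3672623805
  C(46) = 1 + 3672623805 + 2269806339 = 5942430145
  C(47) = 1 + 5942430145 + 3672623805 = 9615053951
  C(48) = 1 + 9615053951 + 5942430145 = 15557484097
  C(49) = 1 + 15557484097 + 9615053951 = 25172538049
  C(50) = 1 + 25172538049 + 15557484097 = 40730022147
Total calls for fib(50) = 40730022147


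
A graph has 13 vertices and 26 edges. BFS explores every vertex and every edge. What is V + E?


A full BFS traversal dequeues each vertex once and examines each edge once.
Vertex visits: 13
Edge visits: 26
V + E = 13 + 26 = 39


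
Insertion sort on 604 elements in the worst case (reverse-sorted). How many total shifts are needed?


In the worst case (reverse-sorted), each element shifts past all previous:
  Element 1: 1 shifts
  Element 2: 2 shifts
  Element 3: 3 shifts
  Element 4: 4 shifts
  Element 5: 5 shifts
  ...
  Element 603: 603 shifts
Total = 1 + 2 + ... + 603
= 604*(604-1)/2 = 182106


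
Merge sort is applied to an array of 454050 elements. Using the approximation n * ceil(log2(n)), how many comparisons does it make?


Merge sort divides the array into halves recursively.
Number of levels = ceil(log2(454050)) = 19
At each level, approximately n = 454050 comparisons are needed for merging.
Total comparisons ~ n * ceil(log2(n)) = 454050 * 19 = 8626950


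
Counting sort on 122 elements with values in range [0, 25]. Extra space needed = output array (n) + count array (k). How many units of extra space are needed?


Output array size: 122 (to store sorted result)
Count array size: 26 (one slot per possible value, range 0 to 25)
Total extra space = 122 + 26 = 148


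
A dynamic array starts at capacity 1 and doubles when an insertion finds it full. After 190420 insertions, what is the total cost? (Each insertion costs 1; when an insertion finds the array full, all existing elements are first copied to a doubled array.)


Insertion cost: 190420 (one per element)
Resizes occur just before inserting elements 2, 3, 5, 9, ...
Elements copied at each resize: 1 + 2 + 4 + 8 + 16 + 32 + 64 + 128 + 256 + 512 + 1024 + 2048 + 4096 + 8192 + 16384 + 32768 + 65536 + 131072
Sum of copies = 262143 (geometric series: 2^k - 1)
Total = 190420 + 262143 = 452563


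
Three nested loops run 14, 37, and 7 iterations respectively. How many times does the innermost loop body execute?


Loop 1 (outermost): 14 iterations
Loop 2 (middle): 37 iterations per outer
Loop 3 (innermost): 7 iterations per middle
Total = 14 * 37 * 7 = 3626


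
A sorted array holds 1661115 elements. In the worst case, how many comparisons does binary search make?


Halving sequence: 1661115 -> 830557 -> 415278 -> 207639 -> 103819 -> 51909 -> 25954 -> 12977 -> 6488 -> 3244 -> 1622 -> 811 -> 405 -> 202 -> 101 -> 50 -> 25 -> 12 -> 6 -> 3 -> 1
Number of halvings = 20
Max comparisons = 20 + 1 = 21


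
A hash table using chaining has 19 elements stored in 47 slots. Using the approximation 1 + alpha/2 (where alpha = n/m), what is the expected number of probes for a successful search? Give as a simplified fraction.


Load factor alpha = n/m = 19/47
Expected probes = 1 + alpha/2 = 1 + 19/(2*47)
= 1 + 19/94
= 94/94 + 19/94
= 113/94


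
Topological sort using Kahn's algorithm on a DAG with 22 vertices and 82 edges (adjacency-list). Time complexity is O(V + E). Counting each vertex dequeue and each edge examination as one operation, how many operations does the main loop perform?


Kahn's algorithm:
  1. Compute in-degrees: O(V + E)
  2. Process queue: each vertex dequeued once (O(V))
     each edge examined once (O(E))
Total = V + E = 22 + 82 = 104


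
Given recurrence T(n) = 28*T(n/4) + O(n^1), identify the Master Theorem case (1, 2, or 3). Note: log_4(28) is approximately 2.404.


Master Theorem parameters: a=28, b=4, c=1
log_b(a) = 2.404
Compare b^c with a: 4^1 = 4 < 28, so c < log_b(a).
Comparing c=1 vs log_b(a)=2.404:
1 < 2.404 => Case 1
Result: T(n) = O(n^(log_4 28)) ~ O(n^2.404)
Master Theorem case = 1


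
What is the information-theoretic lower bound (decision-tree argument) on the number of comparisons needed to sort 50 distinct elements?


A binary decision tree of height h has at most 2^h leaves and needs at least n! of them, so h >= ceil(log2(n!)).
50! is far too large to multiply out, so use Stirling's series:
  ln(n!) ~ n ln n - n + (1/2) ln(2 pi n) + 1/(12n)  (error below 1/(360 n^3), negligible here)
  ln(50) = 3.9120230
  n ln n = 50 * 3.9120230 = 195.6011
  (1/2) ln(2 pi * 50) = (1/2) ln(314.1593) = 2.8750
  1/(12*50) = 0.0017
  ln(50!) ~ 195.6011 - 50 + 2.8750 + 0.0017 = 148.4778
Convert to base 2: log2(50!) = 148.4778 / ln 2 = 148.4778 / 0.69314718 = 214.2082
ceil(214.2082) = 215


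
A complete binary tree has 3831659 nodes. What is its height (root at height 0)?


In a complete binary tree, level k holds nodes 2^k .. 2^(k+1)-1 (1-indexed).
Height = floor(log2(n)) = floor(log2(3831659)) = 21
Check: 2^21 = 2097152 <= 3831659 < 4194304 = 2^22


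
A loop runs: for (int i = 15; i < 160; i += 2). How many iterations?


Loop starts at i = 15, increments by 2, stops when i >= 160.
Number of iterations = ceil((160 - 15) / 2)
= ceil(145 / 2)
= 73


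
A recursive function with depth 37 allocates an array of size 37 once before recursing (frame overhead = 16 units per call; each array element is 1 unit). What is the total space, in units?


Array allocation: 37 units (allocated once)
Stack frames: 37 deep * 16 per frame = 592 units
Total = 37 + 592 = 629


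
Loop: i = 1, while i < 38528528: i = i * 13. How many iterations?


i multiplies by 13 each step:
i = 1 -> 13 -> 169 -> 2197 -> 28561 -> 371293 -> 4826809 -> 62748517 (stop)
Iterations = ceil(log_13(38528528)) = 7


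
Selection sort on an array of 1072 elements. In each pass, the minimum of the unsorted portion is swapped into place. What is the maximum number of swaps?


Selection sort performs one swap per pass:
  Pass 1: find min in positions 0 to 1071, swap with position 0
  Pass 2: find min in positions 1 to 1071, swap with position 1
  Pass 3: find min in positions 2 to 1071, swap with position 2
  Pass 4: find min in positions 3 to 1071, swap with position 3
  Pass 5: find min in positions 4 to 1071, swap with position 4
  ... (1066 more passes)
Total passes (and swaps) = n - 1 = 1072 - 1 = 1071


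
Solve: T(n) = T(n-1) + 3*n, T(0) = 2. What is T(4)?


Expanding the recurrence:
T(4) = T(3) + 3*4
       = T(2) + 3*3 + 3*4
       ...
       = T(0) + 3*(1 + 2 + ... + 4)
       = 2 + 3 * 4*5/2
       = 2 + 3 * 10
       = 2 + 30 = 32


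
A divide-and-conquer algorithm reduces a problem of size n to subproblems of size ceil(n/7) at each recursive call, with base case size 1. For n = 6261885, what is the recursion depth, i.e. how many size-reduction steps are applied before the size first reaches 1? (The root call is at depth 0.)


Each step divides the size by 7 (rounding up); after k steps the size is ceil(n/7^k), which equals 1 exactly when 7^k >= n.
So the depth is the smallest k with 7^k >= 6261885, i.e. ceil(log_7(6261885)).
7^8 = 5764801 < 6261885 <= 40353607 = 7^9
Recursion depth = 9


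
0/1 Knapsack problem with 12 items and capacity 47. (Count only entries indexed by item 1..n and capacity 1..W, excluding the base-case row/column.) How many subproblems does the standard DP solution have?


The DP table is indexed by (item, capacity).
Rows: 12 items
Columns: 47 capacity values (1 to W)
Total subproblems = 12 * 47 = 564


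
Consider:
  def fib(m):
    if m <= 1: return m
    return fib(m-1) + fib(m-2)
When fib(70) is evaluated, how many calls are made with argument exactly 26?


Let N(m) = number of times fib(m) is called while evaluating fib(70).
N(70) = 1 (the initial call).
N(69) = 1 (only fib(70) calls it).
For 1 <= m <= 68: fib(m) is called by fib(m+1) and fib(m+2), so
  N(m) = N(m+1) + N(m+2).
fib(0) is called only by fib(2), so N(0) = N(2).
Walk down from m=70:
  N(70)=1, N(69)=1, N(68)=2, N(67)=3, N(66)=5, N(65)=8, N(64)=13, N(63)=21, N(62)=34, N(61)=55, N(60)=89, N(59)=144, N(58)=233, N(57)=377, N(56)=610, N(55)=987, N(54)=1597, N(53)=2584, N(52)=4181, N(51)=6765, N(50)=10946, N(49)=17711, N(48)=28657, N(47)=46368, N(46)=75025, N(45)=121393, N(44)=196418, N(43)=317811, N(42)=514229, N(41)=832040, N(40)=1346269, N(39)=2178309, N(38)=3524578, N(37)=5702887, N(36)=9227465, N(35)=14930352, N(34)=24157817, N(33)=39088169, N(32)=63245986, N(31)=102334155, N(30)=165580141, N(29)=267914296, N(28)=433494437, N(27)=701408733, N(26)=1134903170
N(26) = 1134903170


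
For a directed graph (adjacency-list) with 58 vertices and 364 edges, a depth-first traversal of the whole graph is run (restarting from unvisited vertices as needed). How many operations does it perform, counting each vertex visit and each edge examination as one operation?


A full DFS traversal visits each vertex once and examines each edge once.
V = 58
E = 364
Sum = 58 + 364 = 422


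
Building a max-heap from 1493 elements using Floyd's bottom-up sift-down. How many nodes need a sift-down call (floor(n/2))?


In a heap of 1493 elements (0-indexed array):
  Last element index: 1492
  Parent of last element: floor((1492 - 1) / 2) = 745
  Internal nodes: indices 0 to 745
  Count = floor(1493/2) = 746


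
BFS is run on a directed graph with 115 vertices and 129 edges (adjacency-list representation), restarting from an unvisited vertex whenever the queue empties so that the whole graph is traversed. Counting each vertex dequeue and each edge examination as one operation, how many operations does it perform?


A full BFS traversal dequeues each vertex exactly once and examines each directed edge exactly once.
V = 115 (vertex processing cost)
E = 129 (edge examination cost)
Total operations proportional to V + E = 115 + 129 = 244


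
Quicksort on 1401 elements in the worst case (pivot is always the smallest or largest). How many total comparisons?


In the worst case, each partition step picks the worst pivot:
  Partition 1: 1400 comparisons (n-1 elements to compare)
  Partition 2: 1399 comparisons
  Partition 3: 1398 comparisons
  Partition 4: 1397 comparisons
  Partition 5: 1396 comparisons
  ...
  Last partition: 0 comparisons
Total = (n-1) + (n-2) + ... + 1 + 0 = n*(n-1)/2
= 1401*1400/2 = 980700


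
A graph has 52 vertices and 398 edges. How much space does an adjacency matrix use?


Adjacency matrix: V x V grid of entries
Space = V^2 = 52^2 = 52 * 52 = 2704


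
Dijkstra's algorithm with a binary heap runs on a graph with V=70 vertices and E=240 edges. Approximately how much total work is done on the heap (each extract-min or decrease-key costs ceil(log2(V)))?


Dijkstra with a binary heap: each vertex is extracted once, each edge may relax once.
Each heap operation costs O(log V).
V + E = 70 + 240 = 310
ceil(log2(70)) = 7 (since 2^6 = 64 < 70 <= 128 = 2^7)
Total heap work = (V+E) * ceil(log2(V)) = 310 * 7 = 2170


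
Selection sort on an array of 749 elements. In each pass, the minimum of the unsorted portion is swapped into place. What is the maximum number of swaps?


Selection sort performs one swap per pass:
  Pass 1: find min in positions 0 to 748, swap with position 0
  Pass 2: find min in positions 1 to 748, swap with position 1
  Pass 3: find min in positions 2 to 748, swap with position 2
  Pass 4: find min in positions 3 to 748, swap with position 3
  Pass 5: find min in positions 4 to 748, swap with position 4
  ... (743 more passes)
Total passes (and swaps) = n - 1 = 749 - 1 = 748


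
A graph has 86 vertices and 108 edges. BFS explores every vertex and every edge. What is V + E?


A full BFS traversal dequeues each vertex once and examines each edge once.
Vertex visits: 86
Edge visits: 108
V + E = 86 + 108 = 194


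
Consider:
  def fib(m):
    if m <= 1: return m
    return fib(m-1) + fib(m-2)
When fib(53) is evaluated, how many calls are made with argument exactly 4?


Let N(m) = number of times fib(m) is called while evaluating fib(53).
N(53) = 1 (the initial call).
N(52) = 1 (only fib(53) calls it).
For 1 <= m <= 51: fib(m) is called by fib(m+1) and fib(m+2), so
  N(m) = N(m+1) + N(m+2).
fib(0) is called only by fib(2), so N(0) = N(2).
Walk down from m=53:
  N(53)=1, N(52)=1, N(51)=2, N(50)=3, N(49)=5, N(48)=8, N(47)=13, N(46)=21, N(45)=34, N(44)=55, N(43)=89, N(42)=144, N(41)=233, N(40)=377, N(39)=610, N(38)=987, N(37)=1597, N(36)=2584, N(35)=4181, N(34)=6765, N(33)=10946, N(32)=17711, N(31)=28657, N(30)=46368, N(29)=75025, N(28)=121393, N(27)=196418, N(26)=317811, N(25)=514229, N(24)=832040, N(23)=1346269, N(22)=2178309, N(21)=3524578, N(20)=5702887, N(19)=9227465, N(18)=14930352, N(17)=24157817, N(16)=39088169, N(15)=63245986, N(14)=102334155, N(13)=165580141, N(12)=267914296, N(11)=433494437, N(10)=701408733, N(9)=1134903170, N(8)=1836311903, N(7)=2971215073, N(6)=4807526976, N(5)=7778742049, N(4)=12586269025
N(4) = 12586269025


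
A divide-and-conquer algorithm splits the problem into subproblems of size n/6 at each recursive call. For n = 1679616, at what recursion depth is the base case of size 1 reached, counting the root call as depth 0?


At each depth, the problem size is divided by 6:
  Depth 0: problem size = 1679616
  Depth 1: problem size = 279936
  Depth 2: problem size = 46656
  Depth 3: problem size = 7776
  Depth 4: problem size = 1296
  Depth 5: problem size = 216
  Depth 6: problem size = 36
  Depth 7: problem size = 6
  Depth 8: problem size = 1 (base case)
The base case is reached at depth log_6(1679616) = 8 (the tree has 9 levels counting depth 0, but the depth asked for is 8).
Recursion depth = 8


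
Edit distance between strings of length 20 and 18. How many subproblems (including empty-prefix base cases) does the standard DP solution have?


The table includes base cases (empty prefixes).
Rows: (m+1) = 21
Columns: (n+1) = 19
Total = 21 * 19 = 399


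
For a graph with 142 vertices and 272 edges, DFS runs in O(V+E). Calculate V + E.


A full DFS traversal visits each vertex once and examines each edge once.
V = 142
E = 272
Sum = 142 + 272 = 414


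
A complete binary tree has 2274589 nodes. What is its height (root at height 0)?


In a complete binary tree, level k holds nodes 2^k .. 2^(k+1)-1 (1-indexed).
Height = floor(log2(n)) = floor(log2(2274589)) = 21
Check: 2^21 = 2097152 <= 2274589 < 4194304 = 2^22


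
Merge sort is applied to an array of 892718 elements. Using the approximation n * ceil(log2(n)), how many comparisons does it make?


Merge sort divides the array into halves recursively.
Number of levels = ceil(log2(892718)) = 20
At each level, approximately n = 892718 comparisons are needed for merging.
Total comparisons ~ n * ceil(log2(n)) = 892718 * 20 = 17854360


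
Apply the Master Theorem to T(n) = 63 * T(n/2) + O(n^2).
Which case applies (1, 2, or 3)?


The Master Theorem: T(n) = a*T(n/b) + O(n^c)
  a = 63, b = 2, c = 2
log_b(a) = log_2(63) ~ 5.977
Compare b^c with a: 2^2 = 4 < 63, so c < log_b(a).
Since c < log_b(a), Case 1 applies.
T(n) = O(n^(log_2 63)) ~ O(n^5.977)
Master Theorem case = 1


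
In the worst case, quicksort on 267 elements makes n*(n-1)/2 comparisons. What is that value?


Sum of comparisons per partition:
266 + 265 + ... + 1 + 0
= 267 * (267 - 1) / 2
= 267 * 266 / 2
= 35511


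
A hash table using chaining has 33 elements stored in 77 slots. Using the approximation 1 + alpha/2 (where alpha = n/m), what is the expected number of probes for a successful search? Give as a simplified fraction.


Load factor alpha = n/m = 33/77
Expected probes = 1 + alpha/2 = 1 + 33/(2*77)
= 1 + 33/154
= 154/154 + 33/154
= 187/154
Simplify: 17/14


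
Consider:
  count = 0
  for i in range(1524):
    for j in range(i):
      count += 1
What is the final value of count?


For each i, the inner loop runs i times:
  i=0: inner runs 0 times
  i=1: inner runs 1 time
  i=2: inner runs 2 times
  i=3: inner runs 3 times
  i=4: inner runs 4 times
  i=5: inner runs 5 times
  i=6: inner runs 6 times
  i=7: inner runs 7 times
  ...
Total = 0 + 1 + 2 + ... + 1523 = 1524*(1524-1)/2 = 1160526


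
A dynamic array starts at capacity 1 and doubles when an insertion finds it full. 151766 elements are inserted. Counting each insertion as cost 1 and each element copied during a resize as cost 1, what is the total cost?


n = 151766
Insertion costs: 151766
Resizes copy 1, 2, 4, ... up to the largest power of 2 that is <= n-1 = 151765, i.e. 131072.
Copy costs = 1 + 2 + 4 + 8 + 16 + 32 + 64 + 128 + 256 + 512 + 1024 + 2048 + 4096 + 8192 + 16384 + 32768 + 65536 + 131072 = 262143
Total = 151766 + 262143 = 413909


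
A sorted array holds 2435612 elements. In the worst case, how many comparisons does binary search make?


Halving sequence: 2435612 -> 1217806 -> 608903 -> 304451 -> 152225 -> 76112 -> 38056 -> 19028 -> 9514 -> 4757 -> 2378 -> 1189 -> 594 -> 297 -> 148 -> 74 -> 37 -> 18 -> 9 -> 4 -> 2 -> 1
Number of halvings = 21
Max comparisons = 21 + 1 = 22


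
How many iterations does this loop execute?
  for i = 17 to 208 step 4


The loop variable i takes values starting at 17 and increments by 4 each iteration.
Sequence: i = 17, 21, 25, 29, 33, 37, 41, 45, 49, ...
The upper bound 208 is inclusive, so the count is floor((last - first) / step) + 1:
floor((208 - 17) / 4) + 1 = floor(191/4) + 1 = 47 + 1 = 48


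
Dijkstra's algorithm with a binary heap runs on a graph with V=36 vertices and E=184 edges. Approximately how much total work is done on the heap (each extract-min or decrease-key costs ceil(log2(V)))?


Dijkstra with a binary heap: each vertex is extracted once, each edge may relax once.
Each heap operation costs O(log V).
V + E = 36 + 184 = 220
ceil(log2(36)) = 6 (since 2^5 = 32 < 36 <= 64 = 2^6)
Total heap work = (V+E) * ceil(log2(V)) = 220 * 6 = 1320


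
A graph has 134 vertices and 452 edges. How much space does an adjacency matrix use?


Adjacency matrix: V x V grid of entries
Space = V^2 = 134^2 = 134 * 134 = 17956


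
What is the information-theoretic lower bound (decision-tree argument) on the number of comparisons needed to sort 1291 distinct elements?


A binary decision tree of height h has at most 2^h leaves and needs at least n! of them, so h >= ceil(log2(n!)).
1291! is far too large to multiply out, so use Stirling's series:
  ln(n!) ~ n ln n - n + (1/2) ln(2 pi n) + 1/(12n)  (error below 1/(360 n^3), negligible here)
  ln(1291) = 7.1631724
  n ln n = 1291 * 7.1631724 = 9247.6556
  (1/2) ln(2 pi * 1291) = (1/2) ln(8111.5922) = 4.5005
  1/(12*1291) = 0.0001
  ln(1291!) ~ 9247.6556 - 1291 + 4.5005 + 0.0001 = 7961.1562
Convert to base 2: log2(1291!) = 7961.1562 / ln 2 = 7961.1562 / 0.69314718 = 11485.5206
ceil(11485.5206) = 11486


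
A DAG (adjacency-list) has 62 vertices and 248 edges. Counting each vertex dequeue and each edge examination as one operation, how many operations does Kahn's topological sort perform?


V = 62 (vertex processing)
E = 248 (edge processing)
V + E = 62 + 248 = 310


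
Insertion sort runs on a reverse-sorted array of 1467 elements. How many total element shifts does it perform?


Sum of shifts = 1 + 2 + 3 + ... + 1466
= 1467 * 1466 / 2
= 2150622 / 2
= 1075311


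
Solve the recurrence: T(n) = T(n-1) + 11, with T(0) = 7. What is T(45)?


Unrolling the recurrence:
T(45) = T(44) + 11
       = T(43) + 11 + 11
       = T(42) + 11*3
       ...
       = T(0) + 11*45
       = 7 + 495 = 502


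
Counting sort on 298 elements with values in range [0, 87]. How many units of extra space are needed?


Output array size: 298 (to store sorted result)
Count array size: 88 (one slot per possible value, range 0 to 87)
Total extra space = 298 + 88 = 386


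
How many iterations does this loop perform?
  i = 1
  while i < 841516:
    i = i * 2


The loop variable doubles each iteration:
i = 1 -> 2 -> 4 -> 8 -> 16 -> 32 -> 64 -> 128 -> 256 -> 512 -> 1024 -> 2048 -> 4096 -> 8192 -> 16384 -> 32768 -> 65536 -> 131072 -> 262144 -> 524288 -> 1048576 (stop, 1048576 >= 841516)
Number of doublings = ceil(log2(841516)) = 20


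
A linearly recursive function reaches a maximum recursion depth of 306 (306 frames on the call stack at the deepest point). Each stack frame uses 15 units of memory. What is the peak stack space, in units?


Maximum recursion depth = 306 frames
Memory per frame = 15 units
Total stack space = depth * frame_size
= 306 * 15 = 4590


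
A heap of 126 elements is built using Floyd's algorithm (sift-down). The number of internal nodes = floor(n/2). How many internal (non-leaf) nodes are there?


Leaf nodes occupy roughly half the array.
Sift-down is called for each internal node, starting from the last one.
Internal nodes = floor(n/2) = floor(126/2) = 63


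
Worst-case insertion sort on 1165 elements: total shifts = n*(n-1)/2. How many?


Sum of shifts = 1 + 2 + 3 + ... + 1164
= 1165 * 1164 / 2
= 1356060 / 2
= 678030


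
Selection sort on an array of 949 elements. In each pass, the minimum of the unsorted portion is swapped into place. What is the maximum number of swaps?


Selection sort performs one swap per pass:
  Pass 1: find min in positions 0 to 948, swap with position 0
  Pass 2: find min in positions 1 to 948, swap with position 1
  Pass 3: find min in positions 2 to 948, swap with position 2
  Pass 4: find min in positions 3 to 948, swap with position 3
  Pass 5: find min in positions 4 to 948, swap with position 4
  ... (943 more passes)
Total passes (and swaps) = n - 1 = 949 - 1 = 948


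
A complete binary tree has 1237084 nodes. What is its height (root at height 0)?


In a complete binary tree, level k holds nodes 2^k .. 2^(k+1)-1 (1-indexed).
Height = floor(log2(n)) = floor(log2(1237084)) = 20
Check: 2^20 = 1048576 <= 1237084 < 2097152 = 2^21


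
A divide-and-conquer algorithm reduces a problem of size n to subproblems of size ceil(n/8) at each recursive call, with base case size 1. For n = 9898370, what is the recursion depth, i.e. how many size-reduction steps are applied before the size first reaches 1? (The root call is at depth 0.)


Each step divides the size by 8 (rounding up); after k steps the size is ceil(n/8^k), which equals 1 exactly when 8^k >= n.
So the depth is the smallest k with 8^k >= 9898370, i.e. ceil(log_8(9898370)).
8^7 = 2097152 < 9898370 <= 16777216 = 8^8
Recursion depth = 8


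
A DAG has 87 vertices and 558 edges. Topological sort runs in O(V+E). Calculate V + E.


V = 87 (vertex processing)
E = 558 (edge processing)
V + E = 87 + 558 = 645


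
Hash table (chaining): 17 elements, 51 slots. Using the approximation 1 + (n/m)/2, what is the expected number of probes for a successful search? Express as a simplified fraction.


Computing expected probes:
alpha = 17/51
= 1 + alpha/2
= 1 + 17/(2*51)
= (2*51 + 17) / (2*51)
= 119/102 = 7/6


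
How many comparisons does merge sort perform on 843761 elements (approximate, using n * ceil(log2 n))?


Recursion depth: ceil(log2(843761)) = 20
Each recursion level merges n = 843761 elements
Total = 843761 * 20 = 16875220


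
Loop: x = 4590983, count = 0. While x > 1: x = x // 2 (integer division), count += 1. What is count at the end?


The variable x halves each step:
x = 4590983 -> 2295491 -> 1147745 -> 573872 -> 286936 -> 143468 -> 71734 -> 35867 -> 17933 -> 8966 -> 4483 -> 2241 -> 1120 -> 560 -> 280 -> 140 -> 70 -> 35 -> 17 -> 8 -> 4 -> 2 -> 1
Number of halvings = floor(log2(4590983)) = 22


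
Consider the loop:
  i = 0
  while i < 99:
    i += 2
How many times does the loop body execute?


Starting at i = 0, each iteration adds 2.
Iterations until i >= 99:
  Iteration 1: i = 0 -> i = 2
  Iteration 2: i = 2 -> i = 4
  Iteration 3: i = 4 -> i = 6
  Iteration 4: i = 6 -> i = 8
  Iteration 5: i = 8 -> i = 10
  Iteration 6: i = 10 -> i = 12
  Iteration 7: i = 12 -> i = 14
  Iteration 8: i = 14 -> i = 16
  ... continuing ...
Total iterations = ceil(99/2) = 50


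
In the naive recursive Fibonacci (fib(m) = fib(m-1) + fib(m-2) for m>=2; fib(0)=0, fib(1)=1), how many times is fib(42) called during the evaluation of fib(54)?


Let N(m) = number of times fib(m) is called while evaluating fib(54).
N(54) = 1 (the initial call).
N(53) = 1 (only fib(54) calls it).
For 1 <= m <= 52: fib(m) is called by fib(m+1) and fib(m+2), so
  N(m) = N(m+1) + N(m+2).
fib(0) is called only by fib(2), so N(0) = N(2).
Walk down from m=54:
  N(54)=1, N(53)=1, N(52)=2, N(51)=3, N(50)=5, N(49)=8, N(48)=13, N(47)=21, N(46)=34, N(45)=55, N(44)=89, N(43)=144, N(42)=233
N(42) = 233


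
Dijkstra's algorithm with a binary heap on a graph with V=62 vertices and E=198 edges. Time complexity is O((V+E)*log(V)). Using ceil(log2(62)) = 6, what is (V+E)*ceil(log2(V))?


Dijkstra with a binary heap: each vertex is extracted once, each edge may relax once.
Each heap operation costs O(log V).
V + E = 62 + 198 = 260
ceil(log2(62)) = 6 (since 2^5 = 32 < 62 <= 64 = 2^6)
Total heap work = (V+E) * ceil(log2(V)) = 260 * 6 = 1560


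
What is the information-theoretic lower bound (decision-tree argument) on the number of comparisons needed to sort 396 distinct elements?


A binary decision tree of height h has at most 2^h leaves and needs at least n! of them, so h >= ceil(log2(n!)).
396! is far too large to multiply out, so use Stirling's series:
  ln(n!) ~ n ln n - n + (1/2) ln(2 pi n) + 1/(12n)  (error below 1/(360 n^3), negligible here)
  ln(396) = 5.9814142
  n ln n = 396 * 5.9814142 = 2368.6400
  (1/2) ln(2 pi * 396) = (1/2) ln(2488.1414) = 3.9096
  1/(12*396) = 0.0002
  ln(396!) ~ 2368.6400 - 396 + 3.9096 + 0.0002 = 1976.5498
Convert to base 2: log2(396!) = 1976.5498 / ln 2 = 1976.5498 / 0.69314718 = 2851.5586
ceil(2851.5586) = 2852


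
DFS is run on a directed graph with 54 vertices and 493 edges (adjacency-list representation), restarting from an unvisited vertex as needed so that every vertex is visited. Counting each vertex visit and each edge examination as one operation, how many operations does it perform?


A full DFS traversal processes each vertex exactly once (push/pop on stack).
Each directed edge is examined once.
V = 54, E = 493
V + E = 547


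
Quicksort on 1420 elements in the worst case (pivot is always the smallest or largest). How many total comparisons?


In the worst case, each partition step picks the worst pivot:
  Partition 1: 1419 comparisons (n-1 elements to compare)
  Partition 2: 1418 comparisons
  Partition 3: 1417 comparisons
  Partition 4: 1416 comparisons
  Partition 5: 1415 comparisons
  ...
  Last partition: 0 comparisons
Total = (n-1) + (n-2) + ... + 1 + 0 = n*(n-1)/2
= 1420*1419/2 = 1007490


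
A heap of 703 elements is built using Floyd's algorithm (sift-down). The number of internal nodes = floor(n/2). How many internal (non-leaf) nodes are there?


Leaf nodes occupy roughly half the array.
Sift-down is called for each internal node, starting from the last one.
Internal nodes = floor(n/2) = floor(703/2) = 351


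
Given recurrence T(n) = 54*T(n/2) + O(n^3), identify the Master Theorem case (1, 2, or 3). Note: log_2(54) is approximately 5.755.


Master Theorem parameters: a=54, b=2, c=3
log_b(a) = 5.755
Compare b^c with a: 2^3 = 8 < 54, so c < log_b(a).
Comparing c=3 vs log_b(a)=5.755:
3 < 5.755 => Case 1
Result: T(n) = O(n^(log_2 54)) ~ O(n^5.755)
Master Theorem case = 1


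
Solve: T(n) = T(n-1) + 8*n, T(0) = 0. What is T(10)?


Expanding the recurrence:
T(10) = T(9) + 8*10
       = T(8) + 8*9 + 8*10
       ...
       = T(0) + 8*(1 + 2 + ... + 10)
       = 0 + 8 * 10*11/2
       = 0 + 8 * 55
       = 0 + 440 = 440


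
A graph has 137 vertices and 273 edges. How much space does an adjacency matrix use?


Adjacency matrix: V x V grid of entries
Space = V^2 = 137^2 = 137 * 137 = 18769


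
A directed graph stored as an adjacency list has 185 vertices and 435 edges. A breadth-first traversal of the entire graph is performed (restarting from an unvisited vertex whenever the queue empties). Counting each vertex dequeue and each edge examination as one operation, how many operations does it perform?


A full BFS traversal dequeues each vertex once and examines each edge once.
Vertex visits: 185
Edge visits: 435
V + E = 185 + 435 = 620


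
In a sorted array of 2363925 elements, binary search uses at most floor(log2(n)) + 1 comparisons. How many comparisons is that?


Halving sequence: 2363925 -> 1181962 -> 590981 -> 295490 -> 147745 -> 73872 -> 36936 -> 18468 -> 9234 -> 4617 -> 2308 -> 1154 -> 577 -> 288 -> 144 -> 72 -> 36 -> 18 -> 9 -> 4 -> 2 -> 1
Number of halvings = 21
Max comparisons = 21 + 1 = 22


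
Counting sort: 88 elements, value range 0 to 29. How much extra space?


n = 88 (output array)
k = 30 (count array for 30 distinct values)
Extra space = 88 + 30 = 118


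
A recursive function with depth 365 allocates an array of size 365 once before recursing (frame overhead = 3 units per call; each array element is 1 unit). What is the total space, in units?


Array allocation: 365 units (allocated once)
Stack frames: 365 deep * 3 per frame = 1095 units
Total = 365 + 1095 = 1460


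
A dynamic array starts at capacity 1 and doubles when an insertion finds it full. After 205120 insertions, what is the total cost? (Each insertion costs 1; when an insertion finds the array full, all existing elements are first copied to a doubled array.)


Insertion cost: 205120 (one per element)
Resizes occur just before inserting elements 2, 3, 5, 9, ...
Elements copied at each resize: 1 + 2 + 4 + 8 + 16 + 32 + 64 + 128 + 256 + 512 + 1024 + 2048 + 4096 + 8192 + 16384 + 32768 + 65536 + 131072
Sum of copies = 262143 (geometric series: 2^k - 1)
Total = 205120 + 262143 = 467263


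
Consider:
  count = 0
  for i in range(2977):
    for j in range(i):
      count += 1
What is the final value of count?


For each i, the inner loop runs i times:
  i=0: inner runs 0 times
  i=1: inner runs 1 time
  i=2: inner runs 2 times
  i=3: inner runs 3 times
  i=4: inner runs 4 times
  i=5: inner runs 5 times
  i=6: inner runs 6 times
  i=7: inner runs 7 times
  ...
Total = 0 + 1 + 2 + ... + 2976 = 2977*(2977-1)/2 = 4429776


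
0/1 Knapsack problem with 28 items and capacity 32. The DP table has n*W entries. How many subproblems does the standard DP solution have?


The DP table is indexed by (item, capacity).
Rows: 28 items
Columns: 32 capacity values (1 to W)
Total subproblems = 28 * 32 = 896


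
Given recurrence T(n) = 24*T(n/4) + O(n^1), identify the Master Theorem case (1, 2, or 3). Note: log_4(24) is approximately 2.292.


Master Theorem parameters: a=24, b=4, c=1
log_b(a) = 2.292
Compare b^c with a: 4^1 = 4 < 24, so c < log_b(a).
Comparing c=1 vs log_b(a)=2.292:
1 < 2.292 => Case 1
Result: T(n) = O(n^(log_4 24)) ~ O(n^2.292)
Master Theorem case = 1


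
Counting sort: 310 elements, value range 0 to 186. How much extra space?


n = 310 (output array)
k = 187 (count array for 187 distinct values)
Extra space = 310 + 187 = 497


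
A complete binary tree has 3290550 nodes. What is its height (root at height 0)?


In a complete binary tree, level k holds nodes 2^k .. 2^(k+1)-1 (1-indexed).
Height = floor(log2(n)) = floor(log2(3290550)) = 21
Check: 2^21 = 2097152 <= 3290550 < 4194304 = 2^22


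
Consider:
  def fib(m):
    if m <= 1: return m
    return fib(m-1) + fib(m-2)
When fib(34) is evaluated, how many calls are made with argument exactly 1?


Let N(m) = number of times fib(m) is called while evaluating fib(34).
N(34) = 1 (the initial call).
N(33) = 1 (only fib(34) calls it).
For 1 <= m <= 32: fib(m) is called by fib(m+1) and fib(m+2), so
  N(m) = N(m+1) + N(m+2).
fib(0) is called only by fib(2), so N(0) = N(2).
Walk down from m=34:
  N(34)=1, N(33)=1, N(32)=2, N(31)=3, N(30)=5, N(29)=8, N(28)=13, N(27)=21, N(26)=34, N(25)=55, N(24)=89, N(23)=144, N(22)=233, N(21)=377, N(20)=610, N(19)=987, N(18)=1597, N(17)=2584, N(16)=4181, N(15)=6765, N(14)=10946, N(13)=17711, N(12)=28657, N(11)=46368, N(10)=75025, N(9)=121393, N(8)=196418, N(7)=317811, N(6)=514229, N(5)=832040, N(4)=1346269, N(3)=2178309, N(2)=3524578, N(1)=5702887
N(1) = 5702887


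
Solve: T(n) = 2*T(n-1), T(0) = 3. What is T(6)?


Unrolling:
T(6) = 2*T(5) = 2^2*T(4) = ... = 2^6*T(0)
= 2^6 * 3
= 64 * 3 = 192


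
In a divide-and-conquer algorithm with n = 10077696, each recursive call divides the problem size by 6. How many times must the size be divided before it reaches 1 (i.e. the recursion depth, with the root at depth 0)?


Number of divisions = log_6(10077696)
Sizes: 10077696 -> 1679616 -> 279936 -> 46656 -> 7776 -> 1296 -> 216 -> 36 -> 6 -> 1 (9 divisions)
Recursion depth = 9


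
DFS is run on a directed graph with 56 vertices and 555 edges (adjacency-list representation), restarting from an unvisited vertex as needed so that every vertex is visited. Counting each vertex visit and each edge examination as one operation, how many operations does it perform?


A full DFS traversal processes each vertex exactly once (push/pop on stack).
Each directed edge is examined once.
V = 56, E = 555
V + E = 611
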